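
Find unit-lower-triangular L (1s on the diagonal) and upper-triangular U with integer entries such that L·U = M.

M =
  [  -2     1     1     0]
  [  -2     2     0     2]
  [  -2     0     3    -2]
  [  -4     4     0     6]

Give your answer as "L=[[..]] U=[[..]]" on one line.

  row1 -= 1·row0 → [0,1,-1,2]
  row2 -= 1·row0 → [0,-1,2,-2]
  row3 -= 2·row0 → [0,2,-2,6]
  row2 -= -1·row1 → [0,0,1,0]
  row3 -= 2·row1 → [0,0,0,2]
  row3 -= 0·row2 → [0,0,0,2]

L=[[1,0,0,0],[1,1,0,0],[1,-1,1,0],[2,2,0,1]] U=[[-2,1,1,0],[0,1,-1,2],[0,0,1,0],[0,0,0,2]]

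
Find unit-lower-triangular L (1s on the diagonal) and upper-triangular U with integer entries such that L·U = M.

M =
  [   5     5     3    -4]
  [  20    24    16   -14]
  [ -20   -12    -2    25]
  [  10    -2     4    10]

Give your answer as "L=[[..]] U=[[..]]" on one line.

  row1 -= 4·row0 → [0,4,4,2]
  row2 -= -4·row0 → [0,8,10,9]
  row3 -= 2·row0 → [0,-12,-2,18]
  row2 -= 2·row1 → [0,0,2,5]
  row3 -= -3·row1 → [0,0,10,24]
  row3 -= 5·row2 → [0,0,0,-1]

L=[[1,0,0,0],[4,1,0,0],[-4,2,1,0],[2,-3,5,1]] U=[[5,5,3,-4],[0,4,4,2],[0,0,2,5],[0,0,0,-1]]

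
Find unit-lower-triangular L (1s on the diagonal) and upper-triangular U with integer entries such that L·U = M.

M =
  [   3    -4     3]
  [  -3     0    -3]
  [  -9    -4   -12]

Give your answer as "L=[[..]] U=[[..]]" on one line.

  row1 -= -1·row0 → [0,-4,0]
  row2 -= -3·row0 → [0,-16,-3]
  row2 -= 4·row1 → [0,0,-3]

L=[[1,0,0],[-1,1,0],[-3,4,1]] U=[[3,-4,3],[0,-4,0],[0,0,-3]]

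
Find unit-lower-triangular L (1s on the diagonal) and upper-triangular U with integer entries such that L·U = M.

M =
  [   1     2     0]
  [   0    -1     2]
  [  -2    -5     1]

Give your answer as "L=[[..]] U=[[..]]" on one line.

L=[[1,0,0],[0,1,0],[-2,1,1]] U=[[1,2,0],[0,-1,2],[0,0,-1]]

  R1 -= 0·R0 → [0,-1,2]
  R2 -= -2·R0 → [0,-1,1]
  R2 -= 1·R1 → [0,0,-1]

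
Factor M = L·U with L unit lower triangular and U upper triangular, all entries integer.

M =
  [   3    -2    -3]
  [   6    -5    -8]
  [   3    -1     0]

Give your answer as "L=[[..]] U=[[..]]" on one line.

  R1 -= 2·R0 → [0,-1,-2]
  R2 -= 1·R0 → [0,1,3]
  R2 -= -1·R1 → [0,0,1]

L=[[1,0,0],[2,1,0],[1,-1,1]] U=[[3,-2,-3],[0,-1,-2],[0,0,1]]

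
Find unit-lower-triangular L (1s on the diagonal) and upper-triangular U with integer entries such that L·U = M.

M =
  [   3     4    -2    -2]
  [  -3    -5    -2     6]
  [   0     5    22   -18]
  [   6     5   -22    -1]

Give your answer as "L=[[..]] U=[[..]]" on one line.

L=[[1,0,0,0],[-1,1,0,0],[0,-5,1,0],[2,3,-3,1]] U=[[3,4,-2,-2],[0,-1,-4,4],[0,0,2,2],[0,0,0,-3]]

  r1 -= -1·r0 → [0,-1,-4,4]
  r2 -= 0·r0 → [0,5,22,-18]
  r3 -= 2·r0 → [0,-3,-18,3]
  r2 -= -5·r1 → [0,0,2,2]
  r3 -= 3·r1 → [0,0,-6,-9]
  r3 -= -3·r2 → [0,0,0,-3]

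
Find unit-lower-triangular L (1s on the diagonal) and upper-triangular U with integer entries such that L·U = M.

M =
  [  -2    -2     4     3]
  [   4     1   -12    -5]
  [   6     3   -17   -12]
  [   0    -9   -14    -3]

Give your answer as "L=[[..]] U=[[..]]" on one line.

  row1 -= -2·row0 → [0,-3,-4,1]
  row2 -= -3·row0 → [0,-3,-5,-3]
  row3 -= 0·row0 → [0,-9,-14,-3]
  row2 -= 1·row1 → [0,0,-1,-4]
  row3 -= 3·row1 → [0,0,-2,-6]
  row3 -= 2·row2 → [0,0,0,2]

L=[[1,0,0,0],[-2,1,0,0],[-3,1,1,0],[0,3,2,1]] U=[[-2,-2,4,3],[0,-3,-4,1],[0,0,-1,-4],[0,0,0,2]]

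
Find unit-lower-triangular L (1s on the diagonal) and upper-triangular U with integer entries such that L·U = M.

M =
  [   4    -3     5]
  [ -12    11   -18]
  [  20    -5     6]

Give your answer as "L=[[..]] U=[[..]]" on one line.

L=[[1,0,0],[-3,1,0],[5,5,1]] U=[[4,-3,5],[0,2,-3],[0,0,-4]]

  row1 -= -3·row0 → [0,2,-3]
  row2 -= 5·row0 → [0,10,-19]
  row2 -= 5·row1 → [0,0,-4]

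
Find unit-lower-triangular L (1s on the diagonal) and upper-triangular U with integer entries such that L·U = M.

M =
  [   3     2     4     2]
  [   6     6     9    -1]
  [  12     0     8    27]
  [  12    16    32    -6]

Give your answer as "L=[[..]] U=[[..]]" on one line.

L=[[1,0,0,0],[2,1,0,0],[4,-4,1,0],[4,4,-3,1]] U=[[3,2,4,2],[0,2,1,-5],[0,0,-4,-1],[0,0,0,3]]

  r1 -= 2·r0 → [0,2,1,-5]
  r2 -= 4·r0 → [0,-8,-8,19]
  r3 -= 4·r0 → [0,8,16,-14]
  r2 -= -4·r1 → [0,0,-4,-1]
  r3 -= 4·r1 → [0,0,12,6]
  r3 -= -3·r2 → [0,0,0,3]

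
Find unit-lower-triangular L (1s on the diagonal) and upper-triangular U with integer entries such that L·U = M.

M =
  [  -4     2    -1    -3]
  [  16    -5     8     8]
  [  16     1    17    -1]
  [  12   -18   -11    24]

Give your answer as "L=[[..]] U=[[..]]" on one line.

L=[[1,0,0,0],[-4,1,0,0],[-4,3,1,0],[-3,-4,2,1]] U=[[-4,2,-1,-3],[0,3,4,-4],[0,0,1,-1],[0,0,0,1]]

  r1 -= -4·r0 → [0,3,4,-4]
  r2 -= -4·r0 → [0,9,13,-13]
  r3 -= -3·r0 → [0,-12,-14,15]
  r2 -= 3·r1 → [0,0,1,-1]
  r3 -= -4·r1 → [0,0,2,-1]
  r3 -= 2·r2 → [0,0,0,1]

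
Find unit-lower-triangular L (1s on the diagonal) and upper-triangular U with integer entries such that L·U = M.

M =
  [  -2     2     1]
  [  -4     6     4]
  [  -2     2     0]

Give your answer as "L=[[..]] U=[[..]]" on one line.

L=[[1,0,0],[2,1,0],[1,0,1]] U=[[-2,2,1],[0,2,2],[0,0,-1]]

  row1 -= 2·row0 → [0,2,2]
  row2 -= 1·row0 → [0,0,-1]
  row2 -= 0·row1 → [0,0,-1]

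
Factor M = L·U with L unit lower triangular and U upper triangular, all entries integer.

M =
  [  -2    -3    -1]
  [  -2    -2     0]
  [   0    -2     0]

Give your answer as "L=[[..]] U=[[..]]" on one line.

  row1 -= 1·row0 → [0,1,1]
  row2 -= 0·row0 → [0,-2,0]
  row2 -= -2·row1 → [0,0,2]

L=[[1,0,0],[1,1,0],[0,-2,1]] U=[[-2,-3,-1],[0,1,1],[0,0,2]]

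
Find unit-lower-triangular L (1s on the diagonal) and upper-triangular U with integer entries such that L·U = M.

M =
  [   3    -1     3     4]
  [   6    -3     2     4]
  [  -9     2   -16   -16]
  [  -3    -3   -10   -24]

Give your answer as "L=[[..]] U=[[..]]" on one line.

L=[[1,0,0,0],[2,1,0,0],[-3,1,1,0],[-1,4,-3,1]] U=[[3,-1,3,4],[0,-1,-4,-4],[0,0,-3,0],[0,0,0,-4]]

  row1 -= 2·row0 → [0,-1,-4,-4]
  row2 -= -3·row0 → [0,-1,-7,-4]
  row3 -= -1·row0 → [0,-4,-7,-20]
  row2 -= 1·row1 → [0,0,-3,0]
  row3 -= 4·row1 → [0,0,9,-4]
  row3 -= -3·row2 → [0,0,0,-4]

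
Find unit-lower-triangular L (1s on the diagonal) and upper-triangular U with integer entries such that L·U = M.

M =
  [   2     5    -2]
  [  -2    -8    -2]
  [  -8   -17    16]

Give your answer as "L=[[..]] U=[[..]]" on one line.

L=[[1,0,0],[-1,1,0],[-4,-1,1]] U=[[2,5,-2],[0,-3,-4],[0,0,4]]

  r1 -= -1·r0 → [0,-3,-4]
  r2 -= -4·r0 → [0,3,8]
  r2 -= -1·r1 → [0,0,4]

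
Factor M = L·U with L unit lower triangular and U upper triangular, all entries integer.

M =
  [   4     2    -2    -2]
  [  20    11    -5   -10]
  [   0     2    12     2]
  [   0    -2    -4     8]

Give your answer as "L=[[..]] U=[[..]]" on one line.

  r1 -= 5·r0 → [0,1,5,0]
  r2 -= 0·r0 → [0,2,12,2]
  r3 -= 0·r0 → [0,-2,-4,8]
  r2 -= 2·r1 → [0,0,2,2]
  r3 -= -2·r1 → [0,0,6,8]
  r3 -= 3·r2 → [0,0,0,2]

L=[[1,0,0,0],[5,1,0,0],[0,2,1,0],[0,-2,3,1]] U=[[4,2,-2,-2],[0,1,5,0],[0,0,2,2],[0,0,0,2]]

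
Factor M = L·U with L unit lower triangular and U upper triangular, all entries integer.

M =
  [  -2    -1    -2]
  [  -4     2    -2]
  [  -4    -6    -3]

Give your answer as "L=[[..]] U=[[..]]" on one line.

  r1 -= 2·r0 → [0,4,2]
  r2 -= 2·r0 → [0,-4,1]
  r2 -= -1·r1 → [0,0,3]

L=[[1,0,0],[2,1,0],[2,-1,1]] U=[[-2,-1,-2],[0,4,2],[0,0,3]]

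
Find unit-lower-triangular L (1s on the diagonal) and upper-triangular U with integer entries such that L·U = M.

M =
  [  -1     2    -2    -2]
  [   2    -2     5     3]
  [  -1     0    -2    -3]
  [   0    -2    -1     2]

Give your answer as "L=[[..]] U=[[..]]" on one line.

  row1 -= -2·row0 → [0,2,1,-1]
  row2 -= 1·row0 → [0,-2,0,-1]
  row3 -= 0·row0 → [0,-2,-1,2]
  row2 -= -1·row1 → [0,0,1,-2]
  row3 -= -1·row1 → [0,0,0,1]
  row3 -= 0·row2 → [0,0,0,1]

L=[[1,0,0,0],[-2,1,0,0],[1,-1,1,0],[0,-1,0,1]] U=[[-1,2,-2,-2],[0,2,1,-1],[0,0,1,-2],[0,0,0,1]]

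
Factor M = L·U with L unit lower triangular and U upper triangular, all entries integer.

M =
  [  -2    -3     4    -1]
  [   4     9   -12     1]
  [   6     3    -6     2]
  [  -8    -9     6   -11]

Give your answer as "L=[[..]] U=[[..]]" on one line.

L=[[1,0,0,0],[-2,1,0,0],[-3,-2,1,0],[4,1,3,1]] U=[[-2,-3,4,-1],[0,3,-4,-1],[0,0,-2,-3],[0,0,0,3]]

  row1 -= -2·row0 → [0,3,-4,-1]
  row2 -= -3·row0 → [0,-6,6,-1]
  row3 -= 4·row0 → [0,3,-10,-7]
  row2 -= -2·row1 → [0,0,-2,-3]
  row3 -= 1·row1 → [0,0,-6,-6]
  row3 -= 3·row2 → [0,0,0,3]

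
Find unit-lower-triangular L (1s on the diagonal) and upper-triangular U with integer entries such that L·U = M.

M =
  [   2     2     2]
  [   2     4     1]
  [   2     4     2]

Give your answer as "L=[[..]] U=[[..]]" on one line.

  r1 -= 1·r0 → [0,2,-1]
  r2 -= 1·r0 → [0,2,0]
  r2 -= 1·r1 → [0,0,1]

L=[[1,0,0],[1,1,0],[1,1,1]] U=[[2,2,2],[0,2,-1],[0,0,1]]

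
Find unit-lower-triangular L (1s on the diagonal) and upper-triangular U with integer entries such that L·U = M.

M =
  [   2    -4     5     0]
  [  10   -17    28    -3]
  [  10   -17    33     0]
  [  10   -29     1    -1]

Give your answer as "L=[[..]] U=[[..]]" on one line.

L=[[1,0,0,0],[5,1,0,0],[5,1,1,0],[5,-3,-3,1]] U=[[2,-4,5,0],[0,3,3,-3],[0,0,5,3],[0,0,0,-1]]

  R1 -= 5·R0 → [0,3,3,-3]
  R2 -= 5·R0 → [0,3,8,0]
  R3 -= 5·R0 → [0,-9,-24,-1]
  R2 -= 1·R1 → [0,0,5,3]
  R3 -= -3·R1 → [0,0,-15,-10]
  R3 -= -3·R2 → [0,0,0,-1]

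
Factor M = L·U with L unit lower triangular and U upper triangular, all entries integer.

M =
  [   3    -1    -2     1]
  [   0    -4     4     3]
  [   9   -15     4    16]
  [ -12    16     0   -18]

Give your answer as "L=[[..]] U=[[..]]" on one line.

  r1 -= 0·r0 → [0,-4,4,3]
  r2 -= 3·r0 → [0,-12,10,13]
  r3 -= -4·r0 → [0,12,-8,-14]
  r2 -= 3·r1 → [0,0,-2,4]
  r3 -= -3·r1 → [0,0,4,-5]
  r3 -= -2·r2 → [0,0,0,3]

L=[[1,0,0,0],[0,1,0,0],[3,3,1,0],[-4,-3,-2,1]] U=[[3,-1,-2,1],[0,-4,4,3],[0,0,-2,4],[0,0,0,3]]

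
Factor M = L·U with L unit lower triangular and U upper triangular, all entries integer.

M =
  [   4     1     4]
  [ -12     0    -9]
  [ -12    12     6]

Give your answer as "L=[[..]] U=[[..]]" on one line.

L=[[1,0,0],[-3,1,0],[-3,5,1]] U=[[4,1,4],[0,3,3],[0,0,3]]

  row1 -= -3·row0 → [0,3,3]
  row2 -= -3·row0 → [0,15,18]
  row2 -= 5·row1 → [0,0,3]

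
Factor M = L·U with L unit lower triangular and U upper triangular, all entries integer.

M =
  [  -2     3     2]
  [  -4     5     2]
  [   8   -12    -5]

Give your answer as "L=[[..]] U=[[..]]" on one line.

  row1 -= 2·row0 → [0,-1,-2]
  row2 -= -4·row0 → [0,0,3]
  row2 -= 0·row1 → [0,0,3]

L=[[1,0,0],[2,1,0],[-4,0,1]] U=[[-2,3,2],[0,-1,-2],[0,0,3]]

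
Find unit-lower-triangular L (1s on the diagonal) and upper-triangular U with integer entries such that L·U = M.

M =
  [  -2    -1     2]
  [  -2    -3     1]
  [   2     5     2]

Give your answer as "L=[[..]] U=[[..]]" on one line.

  row1 -= 1·row0 → [0,-2,-1]
  row2 -= -1·row0 → [0,4,4]
  row2 -= -2·row1 → [0,0,2]

L=[[1,0,0],[1,1,0],[-1,-2,1]] U=[[-2,-1,2],[0,-2,-1],[0,0,2]]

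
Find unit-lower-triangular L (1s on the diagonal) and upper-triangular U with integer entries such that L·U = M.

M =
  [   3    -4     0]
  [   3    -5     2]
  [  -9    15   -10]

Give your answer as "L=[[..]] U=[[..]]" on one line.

L=[[1,0,0],[1,1,0],[-3,-3,1]] U=[[3,-4,0],[0,-1,2],[0,0,-4]]

  r1 -= 1·r0 → [0,-1,2]
  r2 -= -3·r0 → [0,3,-10]
  r2 -= -3·r1 → [0,0,-4]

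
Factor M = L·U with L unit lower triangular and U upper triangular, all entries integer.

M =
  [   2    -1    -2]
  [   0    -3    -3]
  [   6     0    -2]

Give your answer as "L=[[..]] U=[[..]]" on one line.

  row1 -= 0·row0 → [0,-3,-3]
  row2 -= 3·row0 → [0,3,4]
  row2 -= -1·row1 → [0,0,1]

L=[[1,0,0],[0,1,0],[3,-1,1]] U=[[2,-1,-2],[0,-3,-3],[0,0,1]]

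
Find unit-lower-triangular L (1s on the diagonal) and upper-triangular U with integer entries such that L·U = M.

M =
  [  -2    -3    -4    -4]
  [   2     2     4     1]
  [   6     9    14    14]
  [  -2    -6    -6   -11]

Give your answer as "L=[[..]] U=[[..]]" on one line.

  R1 -= -1·R0 → [0,-1,0,-3]
  R2 -= -3·R0 → [0,0,2,2]
  R3 -= 1·R0 → [0,-3,-2,-7]
  R2 -= 0·R1 → [0,0,2,2]
  R3 -= 3·R1 → [0,0,-2,2]
  R3 -= -1·R2 → [0,0,0,4]

L=[[1,0,0,0],[-1,1,0,0],[-3,0,1,0],[1,3,-1,1]] U=[[-2,-3,-4,-4],[0,-1,0,-3],[0,0,2,2],[0,0,0,4]]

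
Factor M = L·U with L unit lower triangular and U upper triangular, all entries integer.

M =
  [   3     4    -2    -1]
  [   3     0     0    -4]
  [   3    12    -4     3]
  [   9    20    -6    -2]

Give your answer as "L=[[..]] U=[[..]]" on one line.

L=[[1,0,0,0],[1,1,0,0],[1,-2,1,0],[3,-2,2,1]] U=[[3,4,-2,-1],[0,-4,2,-3],[0,0,2,-2],[0,0,0,-1]]

  row1 -= 1·row0 → [0,-4,2,-3]
  row2 -= 1·row0 → [0,8,-2,4]
  row3 -= 3·row0 → [0,8,0,1]
  row2 -= -2·row1 → [0,0,2,-2]
  row3 -= -2·row1 → [0,0,4,-5]
  row3 -= 2·row2 → [0,0,0,-1]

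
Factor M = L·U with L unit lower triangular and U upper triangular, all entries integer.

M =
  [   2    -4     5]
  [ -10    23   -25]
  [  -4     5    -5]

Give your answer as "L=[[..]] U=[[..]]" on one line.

L=[[1,0,0],[-5,1,0],[-2,-1,1]] U=[[2,-4,5],[0,3,0],[0,0,5]]

  r1 -= -5·r0 → [0,3,0]
  r2 -= -2·r0 → [0,-3,5]
  r2 -= -1·r1 → [0,0,5]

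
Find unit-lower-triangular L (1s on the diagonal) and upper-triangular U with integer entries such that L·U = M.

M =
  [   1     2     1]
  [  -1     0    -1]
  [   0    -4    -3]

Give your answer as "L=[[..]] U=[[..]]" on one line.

L=[[1,0,0],[-1,1,0],[0,-2,1]] U=[[1,2,1],[0,2,0],[0,0,-3]]

  row1 -= -1·row0 → [0,2,0]
  row2 -= 0·row0 → [0,-4,-3]
  row2 -= -2·row1 → [0,0,-3]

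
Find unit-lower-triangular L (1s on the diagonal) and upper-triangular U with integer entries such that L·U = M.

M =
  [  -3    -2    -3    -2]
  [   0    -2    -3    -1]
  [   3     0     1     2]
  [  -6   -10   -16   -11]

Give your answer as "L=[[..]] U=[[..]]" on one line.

  r1 -= 0·r0 → [0,-2,-3,-1]
  r2 -= -1·r0 → [0,-2,-2,0]
  r3 -= 2·r0 → [0,-6,-10,-7]
  r2 -= 1·r1 → [0,0,1,1]
  r3 -= 3·r1 → [0,0,-1,-4]
  r3 -= -1·r2 → [0,0,0,-3]

L=[[1,0,0,0],[0,1,0,0],[-1,1,1,0],[2,3,-1,1]] U=[[-3,-2,-3,-2],[0,-2,-3,-1],[0,0,1,1],[0,0,0,-3]]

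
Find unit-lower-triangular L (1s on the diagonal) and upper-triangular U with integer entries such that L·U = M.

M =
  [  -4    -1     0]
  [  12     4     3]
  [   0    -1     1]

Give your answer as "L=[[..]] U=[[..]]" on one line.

L=[[1,0,0],[-3,1,0],[0,-1,1]] U=[[-4,-1,0],[0,1,3],[0,0,4]]

  r1 -= -3·r0 → [0,1,3]
  r2 -= 0·r0 → [0,-1,1]
  r2 -= -1·r1 → [0,0,4]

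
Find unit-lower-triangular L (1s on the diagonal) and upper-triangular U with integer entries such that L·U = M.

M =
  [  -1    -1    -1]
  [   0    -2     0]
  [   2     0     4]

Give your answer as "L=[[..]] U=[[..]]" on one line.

L=[[1,0,0],[0,1,0],[-2,1,1]] U=[[-1,-1,-1],[0,-2,0],[0,0,2]]

  r1 -= 0·r0 → [0,-2,0]
  r2 -= -2·r0 → [0,-2,2]
  r2 -= 1·r1 → [0,0,2]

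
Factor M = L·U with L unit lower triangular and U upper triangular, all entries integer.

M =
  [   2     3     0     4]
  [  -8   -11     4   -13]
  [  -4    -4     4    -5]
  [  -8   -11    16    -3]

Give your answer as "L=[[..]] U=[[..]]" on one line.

L=[[1,0,0,0],[-4,1,0,0],[-2,2,1,0],[-4,1,-3,1]] U=[[2,3,0,4],[0,1,4,3],[0,0,-4,-3],[0,0,0,1]]

  row1 -= -4·row0 → [0,1,4,3]
  row2 -= -2·row0 → [0,2,4,3]
  row3 -= -4·row0 → [0,1,16,13]
  row2 -= 2·row1 → [0,0,-4,-3]
  row3 -= 1·row1 → [0,0,12,10]
  row3 -= -3·row2 → [0,0,0,1]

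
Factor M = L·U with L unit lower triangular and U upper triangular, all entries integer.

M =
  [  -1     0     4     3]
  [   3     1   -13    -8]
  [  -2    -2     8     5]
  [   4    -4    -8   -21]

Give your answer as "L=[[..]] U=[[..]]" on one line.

L=[[1,0,0,0],[-3,1,0,0],[2,-2,1,0],[-4,-4,-2,1]] U=[[-1,0,4,3],[0,1,-1,1],[0,0,-2,1],[0,0,0,-3]]

  row1 -= -3·row0 → [0,1,-1,1]
  row2 -= 2·row0 → [0,-2,0,-1]
  row3 -= -4·row0 → [0,-4,8,-9]
  row2 -= -2·row1 → [0,0,-2,1]
  row3 -= -4·row1 → [0,0,4,-5]
  row3 -= -2·row2 → [0,0,0,-3]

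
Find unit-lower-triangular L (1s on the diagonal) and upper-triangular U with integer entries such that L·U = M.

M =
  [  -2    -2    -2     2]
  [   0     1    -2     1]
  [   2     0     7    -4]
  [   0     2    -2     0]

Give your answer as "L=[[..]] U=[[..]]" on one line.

L=[[1,0,0,0],[0,1,0,0],[-1,-2,1,0],[0,2,2,1]] U=[[-2,-2,-2,2],[0,1,-2,1],[0,0,1,0],[0,0,0,-2]]

  r1 -= 0·r0 → [0,1,-2,1]
  r2 -= -1·r0 → [0,-2,5,-2]
  r3 -= 0·r0 → [0,2,-2,0]
  r2 -= -2·r1 → [0,0,1,0]
  r3 -= 2·r1 → [0,0,2,-2]
  r3 -= 2·r2 → [0,0,0,-2]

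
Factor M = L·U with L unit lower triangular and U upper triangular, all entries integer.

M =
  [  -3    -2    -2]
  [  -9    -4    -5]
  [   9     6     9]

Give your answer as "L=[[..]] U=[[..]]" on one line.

  r1 -= 3·r0 → [0,2,1]
  r2 -= -3·r0 → [0,0,3]
  r2 -= 0·r1 → [0,0,3]

L=[[1,0,0],[3,1,0],[-3,0,1]] U=[[-3,-2,-2],[0,2,1],[0,0,3]]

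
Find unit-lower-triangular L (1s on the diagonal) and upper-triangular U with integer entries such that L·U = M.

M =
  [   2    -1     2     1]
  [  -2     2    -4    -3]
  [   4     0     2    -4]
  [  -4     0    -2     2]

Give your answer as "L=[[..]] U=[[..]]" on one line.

  R1 -= -1·R0 → [0,1,-2,-2]
  R2 -= 2·R0 → [0,2,-2,-6]
  R3 -= -2·R0 → [0,-2,2,4]
  R2 -= 2·R1 → [0,0,2,-2]
  R3 -= -2·R1 → [0,0,-2,0]
  R3 -= -1·R2 → [0,0,0,-2]

L=[[1,0,0,0],[-1,1,0,0],[2,2,1,0],[-2,-2,-1,1]] U=[[2,-1,2,1],[0,1,-2,-2],[0,0,2,-2],[0,0,0,-2]]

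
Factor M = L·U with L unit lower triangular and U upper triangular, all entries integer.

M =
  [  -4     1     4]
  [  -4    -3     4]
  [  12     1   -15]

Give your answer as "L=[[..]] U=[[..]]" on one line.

L=[[1,0,0],[1,1,0],[-3,-1,1]] U=[[-4,1,4],[0,-4,0],[0,0,-3]]

  r1 -= 1·r0 → [0,-4,0]
  r2 -= -3·r0 → [0,4,-3]
  r2 -= -1·r1 → [0,0,-3]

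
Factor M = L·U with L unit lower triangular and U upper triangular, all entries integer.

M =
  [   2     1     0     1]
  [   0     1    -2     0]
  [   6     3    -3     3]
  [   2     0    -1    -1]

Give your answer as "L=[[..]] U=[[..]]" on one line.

  row1 -= 0·row0 → [0,1,-2,0]
  row2 -= 3·row0 → [0,0,-3,0]
  row3 -= 1·row0 → [0,-1,-1,-2]
  row2 -= 0·row1 → [0,0,-3,0]
  row3 -= -1·row1 → [0,0,-3,-2]
  row3 -= 1·row2 → [0,0,0,-2]

L=[[1,0,0,0],[0,1,0,0],[3,0,1,0],[1,-1,1,1]] U=[[2,1,0,1],[0,1,-2,0],[0,0,-3,0],[0,0,0,-2]]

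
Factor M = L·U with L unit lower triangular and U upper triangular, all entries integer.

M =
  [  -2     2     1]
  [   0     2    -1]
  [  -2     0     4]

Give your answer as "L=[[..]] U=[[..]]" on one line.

  r1 -= 0·r0 → [0,2,-1]
  r2 -= 1·r0 → [0,-2,3]
  r2 -= -1·r1 → [0,0,2]

L=[[1,0,0],[0,1,0],[1,-1,1]] U=[[-2,2,1],[0,2,-1],[0,0,2]]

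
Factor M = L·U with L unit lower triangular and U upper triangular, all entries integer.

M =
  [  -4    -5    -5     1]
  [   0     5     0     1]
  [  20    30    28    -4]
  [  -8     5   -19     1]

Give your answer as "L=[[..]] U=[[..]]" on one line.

L=[[1,0,0,0],[0,1,0,0],[-5,1,1,0],[2,3,-3,1]] U=[[-4,-5,-5,1],[0,5,0,1],[0,0,3,0],[0,0,0,-4]]

  R1 -= 0·R0 → [0,5,0,1]
  R2 -= -5·R0 → [0,5,3,1]
  R3 -= 2·R0 → [0,15,-9,-1]
  R2 -= 1·R1 → [0,0,3,0]
  R3 -= 3·R1 → [0,0,-9,-4]
  R3 -= -3·R2 → [0,0,0,-4]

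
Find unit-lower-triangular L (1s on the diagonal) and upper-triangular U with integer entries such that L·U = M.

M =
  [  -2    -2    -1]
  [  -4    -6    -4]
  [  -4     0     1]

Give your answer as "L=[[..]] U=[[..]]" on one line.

L=[[1,0,0],[2,1,0],[2,-2,1]] U=[[-2,-2,-1],[0,-2,-2],[0,0,-1]]

  r1 -= 2·r0 → [0,-2,-2]
  r2 -= 2·r0 → [0,4,3]
  r2 -= -2·r1 → [0,0,-1]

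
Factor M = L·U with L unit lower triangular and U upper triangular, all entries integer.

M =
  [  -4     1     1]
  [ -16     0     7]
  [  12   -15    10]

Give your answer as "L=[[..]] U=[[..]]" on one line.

  row1 -= 4·row0 → [0,-4,3]
  row2 -= -3·row0 → [0,-12,13]
  row2 -= 3·row1 → [0,0,4]

L=[[1,0,0],[4,1,0],[-3,3,1]] U=[[-4,1,1],[0,-4,3],[0,0,4]]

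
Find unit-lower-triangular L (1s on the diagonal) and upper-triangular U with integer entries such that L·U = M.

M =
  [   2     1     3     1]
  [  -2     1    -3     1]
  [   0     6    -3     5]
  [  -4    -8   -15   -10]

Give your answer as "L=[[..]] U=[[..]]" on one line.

L=[[1,0,0,0],[-1,1,0,0],[0,3,1,0],[-2,-3,3,1]] U=[[2,1,3,1],[0,2,0,2],[0,0,-3,-1],[0,0,0,1]]

  R1 -= -1·R0 → [0,2,0,2]
  R2 -= 0·R0 → [0,6,-3,5]
  R3 -= -2·R0 → [0,-6,-9,-8]
  R2 -= 3·R1 → [0,0,-3,-1]
  R3 -= -3·R1 → [0,0,-9,-2]
  R3 -= 3·R2 → [0,0,0,1]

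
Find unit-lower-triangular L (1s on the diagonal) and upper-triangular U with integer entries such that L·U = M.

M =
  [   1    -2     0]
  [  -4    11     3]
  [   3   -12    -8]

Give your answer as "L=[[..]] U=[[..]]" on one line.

  R1 -= -4·R0 → [0,3,3]
  R2 -= 3·R0 → [0,-6,-8]
  R2 -= -2·R1 → [0,0,-2]

L=[[1,0,0],[-4,1,0],[3,-2,1]] U=[[1,-2,0],[0,3,3],[0,0,-2]]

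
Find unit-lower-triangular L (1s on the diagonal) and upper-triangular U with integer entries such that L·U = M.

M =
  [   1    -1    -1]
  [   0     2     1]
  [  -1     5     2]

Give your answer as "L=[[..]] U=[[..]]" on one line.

  row1 -= 0·row0 → [0,2,1]
  row2 -= -1·row0 → [0,4,1]
  row2 -= 2·row1 → [0,0,-1]

L=[[1,0,0],[0,1,0],[-1,2,1]] U=[[1,-1,-1],[0,2,1],[0,0,-1]]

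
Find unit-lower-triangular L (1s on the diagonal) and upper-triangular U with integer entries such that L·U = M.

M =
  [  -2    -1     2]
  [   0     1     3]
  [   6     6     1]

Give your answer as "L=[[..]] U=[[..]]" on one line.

L=[[1,0,0],[0,1,0],[-3,3,1]] U=[[-2,-1,2],[0,1,3],[0,0,-2]]

  row1 -= 0·row0 → [0,1,3]
  row2 -= -3·row0 → [0,3,7]
  row2 -= 3·row1 → [0,0,-2]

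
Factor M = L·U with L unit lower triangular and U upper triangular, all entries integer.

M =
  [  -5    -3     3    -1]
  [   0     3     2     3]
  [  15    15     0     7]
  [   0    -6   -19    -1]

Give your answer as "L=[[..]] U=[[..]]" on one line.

L=[[1,0,0,0],[0,1,0,0],[-3,2,1,0],[0,-2,-3,1]] U=[[-5,-3,3,-1],[0,3,2,3],[0,0,5,-2],[0,0,0,-1]]

  R1 -= 0·R0 → [0,3,2,3]
  R2 -= -3·R0 → [0,6,9,4]
  R3 -= 0·R0 → [0,-6,-19,-1]
  R2 -= 2·R1 → [0,0,5,-2]
  R3 -= -2·R1 → [0,0,-15,5]
  R3 -= -3·R2 → [0,0,0,-1]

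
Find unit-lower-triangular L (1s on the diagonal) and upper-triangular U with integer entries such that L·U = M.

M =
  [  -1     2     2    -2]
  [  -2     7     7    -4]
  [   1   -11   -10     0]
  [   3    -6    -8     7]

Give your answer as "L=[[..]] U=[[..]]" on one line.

  r1 -= 2·r0 → [0,3,3,0]
  r2 -= -1·r0 → [0,-9,-8,-2]
  r3 -= -3·r0 → [0,0,-2,1]
  r2 -= -3·r1 → [0,0,1,-2]
  r3 -= 0·r1 → [0,0,-2,1]
  r3 -= -2·r2 → [0,0,0,-3]

L=[[1,0,0,0],[2,1,0,0],[-1,-3,1,0],[-3,0,-2,1]] U=[[-1,2,2,-2],[0,3,3,0],[0,0,1,-2],[0,0,0,-3]]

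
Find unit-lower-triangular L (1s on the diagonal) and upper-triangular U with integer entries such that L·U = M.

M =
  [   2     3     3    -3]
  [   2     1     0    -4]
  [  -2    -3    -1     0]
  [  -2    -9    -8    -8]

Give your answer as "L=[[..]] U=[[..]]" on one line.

  r1 -= 1·r0 → [0,-2,-3,-1]
  r2 -= -1·r0 → [0,0,2,-3]
  r3 -= -1·r0 → [0,-6,-5,-11]
  r2 -= 0·r1 → [0,0,2,-3]
  r3 -= 3·r1 → [0,0,4,-8]
  r3 -= 2·r2 → [0,0,0,-2]

L=[[1,0,0,0],[1,1,0,0],[-1,0,1,0],[-1,3,2,1]] U=[[2,3,3,-3],[0,-2,-3,-1],[0,0,2,-3],[0,0,0,-2]]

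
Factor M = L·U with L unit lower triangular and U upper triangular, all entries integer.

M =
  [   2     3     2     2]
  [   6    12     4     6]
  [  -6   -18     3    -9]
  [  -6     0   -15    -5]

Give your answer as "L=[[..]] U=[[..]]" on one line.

  R1 -= 3·R0 → [0,3,-2,0]
  R2 -= -3·R0 → [0,-9,9,-3]
  R3 -= -3·R0 → [0,9,-9,1]
  R2 -= -3·R1 → [0,0,3,-3]
  R3 -= 3·R1 → [0,0,-3,1]
  R3 -= -1·R2 → [0,0,0,-2]

L=[[1,0,0,0],[3,1,0,0],[-3,-3,1,0],[-3,3,-1,1]] U=[[2,3,2,2],[0,3,-2,0],[0,0,3,-3],[0,0,0,-2]]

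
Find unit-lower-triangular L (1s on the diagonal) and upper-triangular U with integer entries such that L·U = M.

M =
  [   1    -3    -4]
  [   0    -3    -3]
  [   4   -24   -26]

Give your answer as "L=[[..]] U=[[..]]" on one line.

L=[[1,0,0],[0,1,0],[4,4,1]] U=[[1,-3,-4],[0,-3,-3],[0,0,2]]

  row1 -= 0·row0 → [0,-3,-3]
  row2 -= 4·row0 → [0,-12,-10]
  row2 -= 4·row1 → [0,0,2]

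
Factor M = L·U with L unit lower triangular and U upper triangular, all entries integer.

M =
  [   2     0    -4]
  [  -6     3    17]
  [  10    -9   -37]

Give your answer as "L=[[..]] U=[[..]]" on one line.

L=[[1,0,0],[-3,1,0],[5,-3,1]] U=[[2,0,-4],[0,3,5],[0,0,-2]]

  r1 -= -3·r0 → [0,3,5]
  r2 -= 5·r0 → [0,-9,-17]
  r2 -= -3·r1 → [0,0,-2]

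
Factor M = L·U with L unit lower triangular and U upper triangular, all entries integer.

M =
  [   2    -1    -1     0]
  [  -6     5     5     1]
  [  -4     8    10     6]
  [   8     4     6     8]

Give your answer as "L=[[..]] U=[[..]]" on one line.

  r1 -= -3·r0 → [0,2,2,1]
  r2 -= -2·r0 → [0,6,8,6]
  r3 -= 4·r0 → [0,8,10,8]
  r2 -= 3·r1 → [0,0,2,3]
  r3 -= 4·r1 → [0,0,2,4]
  r3 -= 1·r2 → [0,0,0,1]

L=[[1,0,0,0],[-3,1,0,0],[-2,3,1,0],[4,4,1,1]] U=[[2,-1,-1,0],[0,2,2,1],[0,0,2,3],[0,0,0,1]]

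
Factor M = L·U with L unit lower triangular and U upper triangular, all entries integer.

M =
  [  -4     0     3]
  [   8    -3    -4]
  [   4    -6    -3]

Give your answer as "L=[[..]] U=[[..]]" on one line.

L=[[1,0,0],[-2,1,0],[-1,2,1]] U=[[-4,0,3],[0,-3,2],[0,0,-4]]

  row1 -= -2·row0 → [0,-3,2]
  row2 -= -1·row0 → [0,-6,0]
  row2 -= 2·row1 → [0,0,-4]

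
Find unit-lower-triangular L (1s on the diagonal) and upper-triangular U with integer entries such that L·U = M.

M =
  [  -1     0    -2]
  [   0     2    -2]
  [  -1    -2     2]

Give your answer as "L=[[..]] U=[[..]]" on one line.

  r1 -= 0·r0 → [0,2,-2]
  r2 -= 1·r0 → [0,-2,4]
  r2 -= -1·r1 → [0,0,2]

L=[[1,0,0],[0,1,0],[1,-1,1]] U=[[-1,0,-2],[0,2,-2],[0,0,2]]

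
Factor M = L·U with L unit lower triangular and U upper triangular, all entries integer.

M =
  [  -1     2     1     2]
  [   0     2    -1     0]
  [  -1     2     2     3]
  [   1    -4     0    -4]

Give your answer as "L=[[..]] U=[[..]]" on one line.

  r1 -= 0·r0 → [0,2,-1,0]
  r2 -= 1·r0 → [0,0,1,1]
  r3 -= -1·r0 → [0,-2,1,-2]
  r2 -= 0·r1 → [0,0,1,1]
  r3 -= -1·r1 → [0,0,0,-2]
  r3 -= 0·r2 → [0,0,0,-2]

L=[[1,0,0,0],[0,1,0,0],[1,0,1,0],[-1,-1,0,1]] U=[[-1,2,1,2],[0,2,-1,0],[0,0,1,1],[0,0,0,-2]]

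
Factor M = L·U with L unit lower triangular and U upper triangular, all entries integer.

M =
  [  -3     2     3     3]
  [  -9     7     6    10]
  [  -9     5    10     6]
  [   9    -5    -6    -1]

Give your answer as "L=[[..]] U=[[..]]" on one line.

L=[[1,0,0,0],[3,1,0,0],[3,-1,1,0],[-3,1,-3,1]] U=[[-3,2,3,3],[0,1,-3,1],[0,0,-2,-2],[0,0,0,1]]

  r1 -= 3·r0 → [0,1,-3,1]
  r2 -= 3·r0 → [0,-1,1,-3]
  r3 -= -3·r0 → [0,1,3,8]
  r2 -= -1·r1 → [0,0,-2,-2]
  r3 -= 1·r1 → [0,0,6,7]
  r3 -= -3·r2 → [0,0,0,1]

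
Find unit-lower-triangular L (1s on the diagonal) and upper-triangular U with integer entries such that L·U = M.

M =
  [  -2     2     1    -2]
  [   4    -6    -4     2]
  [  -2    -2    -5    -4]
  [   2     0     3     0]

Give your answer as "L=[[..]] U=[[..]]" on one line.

L=[[1,0,0,0],[-2,1,0,0],[1,2,1,0],[-1,-1,-1,1]] U=[[-2,2,1,-2],[0,-2,-2,-2],[0,0,-2,2],[0,0,0,-2]]

  R1 -= -2·R0 → [0,-2,-2,-2]
  R2 -= 1·R0 → [0,-4,-6,-2]
  R3 -= -1·R0 → [0,2,4,-2]
  R2 -= 2·R1 → [0,0,-2,2]
  R3 -= -1·R1 → [0,0,2,-4]
  R3 -= -1·R2 → [0,0,0,-2]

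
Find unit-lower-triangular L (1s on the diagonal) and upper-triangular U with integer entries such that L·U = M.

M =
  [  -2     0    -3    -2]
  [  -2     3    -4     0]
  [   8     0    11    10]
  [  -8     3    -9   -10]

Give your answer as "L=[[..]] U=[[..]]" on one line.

  R1 -= 1·R0 → [0,3,-1,2]
  R2 -= -4·R0 → [0,0,-1,2]
  R3 -= 4·R0 → [0,3,3,-2]
  R2 -= 0·R1 → [0,0,-1,2]
  R3 -= 1·R1 → [0,0,4,-4]
  R3 -= -4·R2 → [0,0,0,4]

L=[[1,0,0,0],[1,1,0,0],[-4,0,1,0],[4,1,-4,1]] U=[[-2,0,-3,-2],[0,3,-1,2],[0,0,-1,2],[0,0,0,4]]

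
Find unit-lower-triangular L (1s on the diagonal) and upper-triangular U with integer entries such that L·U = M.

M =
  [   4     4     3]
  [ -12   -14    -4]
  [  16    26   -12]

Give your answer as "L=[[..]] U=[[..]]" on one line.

L=[[1,0,0],[-3,1,0],[4,-5,1]] U=[[4,4,3],[0,-2,5],[0,0,1]]

  row1 -= -3·row0 → [0,-2,5]
  row2 -= 4·row0 → [0,10,-24]
  row2 -= -5·row1 → [0,0,1]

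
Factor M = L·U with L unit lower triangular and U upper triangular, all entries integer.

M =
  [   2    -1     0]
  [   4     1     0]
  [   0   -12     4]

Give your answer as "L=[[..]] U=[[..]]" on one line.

  row1 -= 2·row0 → [0,3,0]
  row2 -= 0·row0 → [0,-12,4]
  row2 -= -4·row1 → [0,0,4]

L=[[1,0,0],[2,1,0],[0,-4,1]] U=[[2,-1,0],[0,3,0],[0,0,4]]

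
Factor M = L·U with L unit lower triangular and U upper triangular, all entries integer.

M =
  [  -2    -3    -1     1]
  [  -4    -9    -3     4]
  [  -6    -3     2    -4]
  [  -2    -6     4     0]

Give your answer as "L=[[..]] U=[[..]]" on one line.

L=[[1,0,0,0],[2,1,0,0],[3,-2,1,0],[1,1,2,1]] U=[[-2,-3,-1,1],[0,-3,-1,2],[0,0,3,-3],[0,0,0,3]]

  R1 -= 2·R0 → [0,-3,-1,2]
  R2 -= 3·R0 → [0,6,5,-7]
  R3 -= 1·R0 → [0,-3,5,-1]
  R2 -= -2·R1 → [0,0,3,-3]
  R3 -= 1·R1 → [0,0,6,-3]
  R3 -= 2·R2 → [0,0,0,3]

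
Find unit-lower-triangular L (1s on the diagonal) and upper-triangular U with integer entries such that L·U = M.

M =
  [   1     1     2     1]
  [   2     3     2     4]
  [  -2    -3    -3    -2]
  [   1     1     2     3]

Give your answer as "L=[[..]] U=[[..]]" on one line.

L=[[1,0,0,0],[2,1,0,0],[-2,-1,1,0],[1,0,0,1]] U=[[1,1,2,1],[0,1,-2,2],[0,0,-1,2],[0,0,0,2]]

  r1 -= 2·r0 → [0,1,-2,2]
  r2 -= -2·r0 → [0,-1,1,0]
  r3 -= 1·r0 → [0,0,0,2]
  r2 -= -1·r1 → [0,0,-1,2]
  r3 -= 0·r1 → [0,0,0,2]
  r3 -= 0·r2 → [0,0,0,2]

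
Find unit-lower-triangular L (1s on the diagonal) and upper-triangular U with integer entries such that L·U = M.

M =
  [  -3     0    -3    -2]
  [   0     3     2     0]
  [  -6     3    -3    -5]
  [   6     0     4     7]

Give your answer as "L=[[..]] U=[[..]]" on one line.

  r1 -= 0·r0 → [0,3,2,0]
  r2 -= 2·r0 → [0,3,3,-1]
  r3 -= -2·r0 → [0,0,-2,3]
  r2 -= 1·r1 → [0,0,1,-1]
  r3 -= 0·r1 → [0,0,-2,3]
  r3 -= -2·r2 → [0,0,0,1]

L=[[1,0,0,0],[0,1,0,0],[2,1,1,0],[-2,0,-2,1]] U=[[-3,0,-3,-2],[0,3,2,0],[0,0,1,-1],[0,0,0,1]]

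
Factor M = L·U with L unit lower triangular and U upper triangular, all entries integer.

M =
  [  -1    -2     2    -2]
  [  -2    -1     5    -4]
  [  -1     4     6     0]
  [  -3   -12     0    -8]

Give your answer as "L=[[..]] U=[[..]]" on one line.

  R1 -= 2·R0 → [0,3,1,0]
  R2 -= 1·R0 → [0,6,4,2]
  R3 -= 3·R0 → [0,-6,-6,-2]
  R2 -= 2·R1 → [0,0,2,2]
  R3 -= -2·R1 → [0,0,-4,-2]
  R3 -= -2·R2 → [0,0,0,2]

L=[[1,0,0,0],[2,1,0,0],[1,2,1,0],[3,-2,-2,1]] U=[[-1,-2,2,-2],[0,3,1,0],[0,0,2,2],[0,0,0,2]]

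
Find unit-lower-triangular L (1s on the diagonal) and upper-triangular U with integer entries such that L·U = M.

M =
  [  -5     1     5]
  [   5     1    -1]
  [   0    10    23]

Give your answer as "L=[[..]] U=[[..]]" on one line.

  R1 -= -1·R0 → [0,2,4]
  R2 -= 0·R0 → [0,10,23]
  R2 -= 5·R1 → [0,0,3]

L=[[1,0,0],[-1,1,0],[0,5,1]] U=[[-5,1,5],[0,2,4],[0,0,3]]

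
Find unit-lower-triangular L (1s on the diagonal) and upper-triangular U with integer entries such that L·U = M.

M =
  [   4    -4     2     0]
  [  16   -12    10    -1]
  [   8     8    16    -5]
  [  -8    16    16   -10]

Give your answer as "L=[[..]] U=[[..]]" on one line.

  r1 -= 4·r0 → [0,4,2,-1]
  r2 -= 2·r0 → [0,16,12,-5]
  r3 -= -2·r0 → [0,8,20,-10]
  r2 -= 4·r1 → [0,0,4,-1]
  r3 -= 2·r1 → [0,0,16,-8]
  r3 -= 4·r2 → [0,0,0,-4]

L=[[1,0,0,0],[4,1,0,0],[2,4,1,0],[-2,2,4,1]] U=[[4,-4,2,0],[0,4,2,-1],[0,0,4,-1],[0,0,0,-4]]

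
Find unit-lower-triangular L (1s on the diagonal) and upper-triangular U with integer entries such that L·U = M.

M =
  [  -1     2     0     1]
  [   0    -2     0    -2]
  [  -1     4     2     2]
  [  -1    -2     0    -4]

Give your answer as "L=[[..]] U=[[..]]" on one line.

L=[[1,0,0,0],[0,1,0,0],[1,-1,1,0],[1,2,0,1]] U=[[-1,2,0,1],[0,-2,0,-2],[0,0,2,-1],[0,0,0,-1]]

  row1 -= 0·row0 → [0,-2,0,-2]
  row2 -= 1·row0 → [0,2,2,1]
  row3 -= 1·row0 → [0,-4,0,-5]
  row2 -= -1·row1 → [0,0,2,-1]
  row3 -= 2·row1 → [0,0,0,-1]
  row3 -= 0·row2 → [0,0,0,-1]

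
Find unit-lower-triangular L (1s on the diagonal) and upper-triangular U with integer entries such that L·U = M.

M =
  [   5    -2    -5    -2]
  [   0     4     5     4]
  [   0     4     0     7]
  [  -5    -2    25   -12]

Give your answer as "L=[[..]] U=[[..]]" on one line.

L=[[1,0,0,0],[0,1,0,0],[0,1,1,0],[-1,-1,-5,1]] U=[[5,-2,-5,-2],[0,4,5,4],[0,0,-5,3],[0,0,0,5]]

  row1 -= 0·row0 → [0,4,5,4]
  row2 -= 0·row0 → [0,4,0,7]
  row3 -= -1·row0 → [0,-4,20,-14]
  row2 -= 1·row1 → [0,0,-5,3]
  row3 -= -1·row1 → [0,0,25,-10]
  row3 -= -5·row2 → [0,0,0,5]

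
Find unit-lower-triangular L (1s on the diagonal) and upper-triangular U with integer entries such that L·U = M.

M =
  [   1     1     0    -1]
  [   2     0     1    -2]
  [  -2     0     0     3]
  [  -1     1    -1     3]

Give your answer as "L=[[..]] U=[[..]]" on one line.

  R1 -= 2·R0 → [0,-2,1,0]
  R2 -= -2·R0 → [0,2,0,1]
  R3 -= -1·R0 → [0,2,-1,2]
  R2 -= -1·R1 → [0,0,1,1]
  R3 -= -1·R1 → [0,0,0,2]
  R3 -= 0·R2 → [0,0,0,2]

L=[[1,0,0,0],[2,1,0,0],[-2,-1,1,0],[-1,-1,0,1]] U=[[1,1,0,-1],[0,-2,1,0],[0,0,1,1],[0,0,0,2]]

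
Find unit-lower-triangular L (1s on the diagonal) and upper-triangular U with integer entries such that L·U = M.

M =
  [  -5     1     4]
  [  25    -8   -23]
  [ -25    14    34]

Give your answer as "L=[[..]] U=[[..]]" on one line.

L=[[1,0,0],[-5,1,0],[5,-3,1]] U=[[-5,1,4],[0,-3,-3],[0,0,5]]

  r1 -= -5·r0 → [0,-3,-3]
  r2 -= 5·r0 → [0,9,14]
  r2 -= -3·r1 → [0,0,5]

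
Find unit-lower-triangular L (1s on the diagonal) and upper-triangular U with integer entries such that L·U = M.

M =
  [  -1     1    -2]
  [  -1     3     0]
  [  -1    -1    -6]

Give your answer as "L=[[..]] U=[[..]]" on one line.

  R1 -= 1·R0 → [0,2,2]
  R2 -= 1·R0 → [0,-2,-4]
  R2 -= -1·R1 → [0,0,-2]

L=[[1,0,0],[1,1,0],[1,-1,1]] U=[[-1,1,-2],[0,2,2],[0,0,-2]]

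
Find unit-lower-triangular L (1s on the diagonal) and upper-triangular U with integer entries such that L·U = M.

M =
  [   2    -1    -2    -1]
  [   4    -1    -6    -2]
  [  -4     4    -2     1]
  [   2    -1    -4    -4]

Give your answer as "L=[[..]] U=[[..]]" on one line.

L=[[1,0,0,0],[2,1,0,0],[-2,2,1,0],[1,0,1,1]] U=[[2,-1,-2,-1],[0,1,-2,0],[0,0,-2,-1],[0,0,0,-2]]

  row1 -= 2·row0 → [0,1,-2,0]
  row2 -= -2·row0 → [0,2,-6,-1]
  row3 -= 1·row0 → [0,0,-2,-3]
  row2 -= 2·row1 → [0,0,-2,-1]
  row3 -= 0·row1 → [0,0,-2,-3]
  row3 -= 1·row2 → [0,0,0,-2]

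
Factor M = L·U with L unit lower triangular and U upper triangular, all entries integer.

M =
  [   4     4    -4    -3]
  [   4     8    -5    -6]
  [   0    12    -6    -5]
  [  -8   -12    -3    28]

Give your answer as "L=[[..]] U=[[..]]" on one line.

  r1 -= 1·r0 → [0,4,-1,-3]
  r2 -= 0·r0 → [0,12,-6,-5]
  r3 -= -2·r0 → [0,-4,-11,22]
  r2 -= 3·r1 → [0,0,-3,4]
  r3 -= -1·r1 → [0,0,-12,19]
  r3 -= 4·r2 → [0,0,0,3]

L=[[1,0,0,0],[1,1,0,0],[0,3,1,0],[-2,-1,4,1]] U=[[4,4,-4,-3],[0,4,-1,-3],[0,0,-3,4],[0,0,0,3]]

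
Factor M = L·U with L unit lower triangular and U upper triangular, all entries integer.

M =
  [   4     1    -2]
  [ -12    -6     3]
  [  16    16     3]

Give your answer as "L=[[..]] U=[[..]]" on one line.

  row1 -= -3·row0 → [0,-3,-3]
  row2 -= 4·row0 → [0,12,11]
  row2 -= -4·row1 → [0,0,-1]

L=[[1,0,0],[-3,1,0],[4,-4,1]] U=[[4,1,-2],[0,-3,-3],[0,0,-1]]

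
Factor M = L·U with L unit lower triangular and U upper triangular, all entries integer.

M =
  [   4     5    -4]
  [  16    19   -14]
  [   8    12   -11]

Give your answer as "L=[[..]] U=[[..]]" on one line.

L=[[1,0,0],[4,1,0],[2,-2,1]] U=[[4,5,-4],[0,-1,2],[0,0,1]]

  r1 -= 4·r0 → [0,-1,2]
  r2 -= 2·r0 → [0,2,-3]
  r2 -= -2·r1 → [0,0,1]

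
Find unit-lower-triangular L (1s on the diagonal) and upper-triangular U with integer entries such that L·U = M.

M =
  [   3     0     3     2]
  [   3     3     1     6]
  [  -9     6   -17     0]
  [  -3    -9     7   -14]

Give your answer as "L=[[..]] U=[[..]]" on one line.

L=[[1,0,0,0],[1,1,0,0],[-3,2,1,0],[-1,-3,-1,1]] U=[[3,0,3,2],[0,3,-2,4],[0,0,-4,-2],[0,0,0,-2]]

  r1 -= 1·r0 → [0,3,-2,4]
  r2 -= -3·r0 → [0,6,-8,6]
  r3 -= -1·r0 → [0,-9,10,-12]
  r2 -= 2·r1 → [0,0,-4,-2]
  r3 -= -3·r1 → [0,0,4,0]
  r3 -= -1·r2 → [0,0,0,-2]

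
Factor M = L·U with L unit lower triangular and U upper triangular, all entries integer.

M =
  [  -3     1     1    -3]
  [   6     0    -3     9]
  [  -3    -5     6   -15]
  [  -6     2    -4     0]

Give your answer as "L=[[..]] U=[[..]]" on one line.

  r1 -= -2·r0 → [0,2,-1,3]
  r2 -= 1·r0 → [0,-6,5,-12]
  r3 -= 2·r0 → [0,0,-6,6]
  r2 -= -3·r1 → [0,0,2,-3]
  r3 -= 0·r1 → [0,0,-6,6]
  r3 -= -3·r2 → [0,0,0,-3]

L=[[1,0,0,0],[-2,1,0,0],[1,-3,1,0],[2,0,-3,1]] U=[[-3,1,1,-3],[0,2,-1,3],[0,0,2,-3],[0,0,0,-3]]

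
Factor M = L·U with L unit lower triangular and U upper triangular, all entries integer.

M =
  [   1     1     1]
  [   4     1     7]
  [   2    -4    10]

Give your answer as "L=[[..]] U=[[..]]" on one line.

  r1 -= 4·r0 → [0,-3,3]
  r2 -= 2·r0 → [0,-6,8]
  r2 -= 2·r1 → [0,0,2]

L=[[1,0,0],[4,1,0],[2,2,1]] U=[[1,1,1],[0,-3,3],[0,0,2]]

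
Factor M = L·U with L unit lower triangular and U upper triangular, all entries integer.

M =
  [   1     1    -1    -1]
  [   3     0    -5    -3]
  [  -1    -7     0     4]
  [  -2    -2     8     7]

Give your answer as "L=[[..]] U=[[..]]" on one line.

L=[[1,0,0,0],[3,1,0,0],[-1,2,1,0],[-2,0,2,1]] U=[[1,1,-1,-1],[0,-3,-2,0],[0,0,3,3],[0,0,0,-1]]

  R1 -= 3·R0 → [0,-3,-2,0]
  R2 -= -1·R0 → [0,-6,-1,3]
  R3 -= -2·R0 → [0,0,6,5]
  R2 -= 2·R1 → [0,0,3,3]
  R3 -= 0·R1 → [0,0,6,5]
  R3 -= 2·R2 → [0,0,0,-1]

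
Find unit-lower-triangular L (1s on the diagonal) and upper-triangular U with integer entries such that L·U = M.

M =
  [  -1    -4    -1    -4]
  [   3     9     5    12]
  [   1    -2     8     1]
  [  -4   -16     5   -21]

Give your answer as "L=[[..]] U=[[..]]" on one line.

L=[[1,0,0,0],[-3,1,0,0],[-1,2,1,0],[4,0,3,1]] U=[[-1,-4,-1,-4],[0,-3,2,0],[0,0,3,-3],[0,0,0,4]]

  R1 -= -3·R0 → [0,-3,2,0]
  R2 -= -1·R0 → [0,-6,7,-3]
  R3 -= 4·R0 → [0,0,9,-5]
  R2 -= 2·R1 → [0,0,3,-3]
  R3 -= 0·R1 → [0,0,9,-5]
  R3 -= 3·R2 → [0,0,0,4]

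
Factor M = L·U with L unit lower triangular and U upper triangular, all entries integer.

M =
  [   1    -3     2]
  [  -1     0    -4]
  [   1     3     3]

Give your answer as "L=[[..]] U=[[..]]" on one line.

  R1 -= -1·R0 → [0,-3,-2]
  R2 -= 1·R0 → [0,6,1]
  R2 -= -2·R1 → [0,0,-3]

L=[[1,0,0],[-1,1,0],[1,-2,1]] U=[[1,-3,2],[0,-3,-2],[0,0,-3]]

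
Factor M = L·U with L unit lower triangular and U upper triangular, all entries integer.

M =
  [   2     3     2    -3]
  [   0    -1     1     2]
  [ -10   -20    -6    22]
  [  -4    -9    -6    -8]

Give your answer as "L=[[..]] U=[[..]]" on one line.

L=[[1,0,0,0],[0,1,0,0],[-5,5,1,0],[-2,3,5,1]] U=[[2,3,2,-3],[0,-1,1,2],[0,0,-1,-3],[0,0,0,-5]]

  row1 -= 0·row0 → [0,-1,1,2]
  row2 -= -5·row0 → [0,-5,4,7]
  row3 -= -2·row0 → [0,-3,-2,-14]
  row2 -= 5·row1 → [0,0,-1,-3]
  row3 -= 3·row1 → [0,0,-5,-20]
  row3 -= 5·row2 → [0,0,0,-5]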